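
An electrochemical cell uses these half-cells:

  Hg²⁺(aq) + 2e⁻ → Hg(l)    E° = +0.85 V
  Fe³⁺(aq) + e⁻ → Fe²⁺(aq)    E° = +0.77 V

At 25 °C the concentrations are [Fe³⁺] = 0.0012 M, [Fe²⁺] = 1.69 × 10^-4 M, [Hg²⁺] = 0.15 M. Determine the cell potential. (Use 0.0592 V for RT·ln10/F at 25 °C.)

The Hg²⁺/Hg couple has the higher reduction potential and acts as the cathode, so E°_cell = +0.85 − (+0.77) = 0.08 V.
Balancing electrons gives n = 2; the reaction quotient is Q = [Fe³⁺]^2/([Fe²⁺]^2·[Hg²⁺]) = 336.
At 25 °C, E = E° − (0.0592/n) log Q = 0.08 − (0.0592/2)(2.526) = 0.080 − 0.075 = 0.005 V.

0.005 V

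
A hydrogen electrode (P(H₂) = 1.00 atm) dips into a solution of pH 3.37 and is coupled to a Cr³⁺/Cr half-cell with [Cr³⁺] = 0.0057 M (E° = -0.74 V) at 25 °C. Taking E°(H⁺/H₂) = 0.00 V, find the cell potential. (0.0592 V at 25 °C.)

The hydrogen couple is the cathode, so E°_cell = 0.74 V; n = 6.
[H⁺] = 10^(−3.37) = 4.3 × 10^-4 M, and Q = [Cr³⁺]^2·P(H₂)^3 / [H⁺]^6 = 5.39 × 10^15.
E = E° − (0.0592/6) log Q = 0.74 − (0.0592/6)(15.732) = 0.585 V.

0.58 V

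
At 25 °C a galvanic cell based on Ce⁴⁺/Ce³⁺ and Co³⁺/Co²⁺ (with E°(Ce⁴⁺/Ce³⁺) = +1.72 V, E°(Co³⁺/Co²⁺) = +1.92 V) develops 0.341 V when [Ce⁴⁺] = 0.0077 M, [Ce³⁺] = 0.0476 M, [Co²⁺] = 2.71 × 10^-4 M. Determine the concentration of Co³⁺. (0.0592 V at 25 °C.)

From the Nernst equation, log Q = n(E° − E)/0.0592 = 1(0.20 − 0.341)/0.0592 = -2.382, so Q = 0.00415.
With Q = [Ce⁴⁺]·[Co²⁺]/([Ce³⁺]·[Co³⁺]) and the known concentrations, [Co³⁺] in the denominator gives [Co³⁺] = 0.011 M.

0.011 M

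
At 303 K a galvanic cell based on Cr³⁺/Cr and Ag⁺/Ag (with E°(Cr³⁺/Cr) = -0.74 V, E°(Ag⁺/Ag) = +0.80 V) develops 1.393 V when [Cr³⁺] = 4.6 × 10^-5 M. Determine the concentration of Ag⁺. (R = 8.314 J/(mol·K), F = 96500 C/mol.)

1.3 × 10^-4 M

From the Nernst equation, ln Q = nF(E° − E)/RT = 3×96500×(1.54 − 1.393)/(8.314×303) = 16.893, so Q = 2.17 × 10^7.
With Q = [Cr³⁺]/[Ag⁺]^3 and the known concentrations, [Ag⁺]^3 in the denominator gives [Ag⁺] = 1.3 × 10^-4 M.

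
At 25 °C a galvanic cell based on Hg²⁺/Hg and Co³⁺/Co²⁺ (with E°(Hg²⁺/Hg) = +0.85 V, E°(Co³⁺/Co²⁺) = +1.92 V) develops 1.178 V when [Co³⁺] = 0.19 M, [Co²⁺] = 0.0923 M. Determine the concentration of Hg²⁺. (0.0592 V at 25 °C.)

9.5 × 10^-4 M

From the Nernst equation, log Q = n(E° − E)/0.0592 = 2(1.07 − 1.178)/0.0592 = -3.649, so Q = 2.25 × 10^-4.
With Q = [Hg²⁺]·[Co²⁺]^2/[Co³⁺]^2 and the known concentrations, [Hg²⁺] in the numerator gives [Hg²⁺] = 9.5 × 10^-4 M.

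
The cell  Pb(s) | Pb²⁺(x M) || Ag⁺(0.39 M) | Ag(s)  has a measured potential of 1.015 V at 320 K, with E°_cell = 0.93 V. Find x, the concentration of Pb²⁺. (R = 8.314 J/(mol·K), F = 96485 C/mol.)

From the Nernst equation, ln Q = nF(E° − E)/RT = 2×96485×(0.93 − 1.015)/(8.314×320) = -6.165, so Q = 0.00210.
With Q = [Pb²⁺]/[Ag⁺]^2 and the known concentrations, [Pb²⁺] in the numerator gives [Pb²⁺] = 3.2 × 10^-4 M.

3.2 × 10^-4 M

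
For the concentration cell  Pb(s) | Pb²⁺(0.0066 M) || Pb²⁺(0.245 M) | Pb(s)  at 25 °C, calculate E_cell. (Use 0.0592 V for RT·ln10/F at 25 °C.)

0.046 V

Both half-cells are Pb²⁺/Pb, so E°_cell = 0. The concentrated side is the cathode; the cell reaction moves Pb²⁺ from high to low concentration with n = 2.
Q = [Pb²⁺]_dilute/[Pb²⁺]_conc = 0.0066/0.245 = 0.0269.
E = 0 − (0.0592/2) log Q = −(0.0592/2)(-1.570) = 0.0465 V.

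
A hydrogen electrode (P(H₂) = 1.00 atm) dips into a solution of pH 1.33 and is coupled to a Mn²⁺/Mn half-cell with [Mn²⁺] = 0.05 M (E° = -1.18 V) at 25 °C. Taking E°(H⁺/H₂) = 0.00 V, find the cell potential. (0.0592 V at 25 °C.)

The hydrogen couple is the cathode, so E°_cell = 1.18 V; n = 2.
[H⁺] = 10^(−1.33) = 0.047 M, and Q = [Mn²⁺]·P(H₂) / [H⁺]^2 = 22.9.
E = E° − (0.0592/2) log Q = 1.18 − (0.0592/2)(1.359) = 1.140 V.

1.14 V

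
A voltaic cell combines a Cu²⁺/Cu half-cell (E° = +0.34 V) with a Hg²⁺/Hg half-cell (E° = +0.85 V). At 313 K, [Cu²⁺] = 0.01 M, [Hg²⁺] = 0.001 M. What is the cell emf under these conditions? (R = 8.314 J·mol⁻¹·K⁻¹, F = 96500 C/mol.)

The Hg²⁺/Hg couple has the higher reduction potential and acts as the cathode, so E°_cell = +0.85 − (+0.34) = 0.51 V.
Balancing electrons gives n = 2; the reaction quotient is Q = [Cu²⁺]/[Hg²⁺] = 10.0.
E = E° − (RT/nF) ln Q = 0.51 − (8.314×313)/(2×96500) × (2.303) = 0.510 − 0.031 = 0.479 V.

0.479 V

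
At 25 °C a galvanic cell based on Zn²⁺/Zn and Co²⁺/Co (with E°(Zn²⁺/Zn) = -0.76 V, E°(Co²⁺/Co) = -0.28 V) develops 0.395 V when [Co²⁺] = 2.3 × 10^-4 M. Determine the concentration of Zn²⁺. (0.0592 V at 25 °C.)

From the Nernst equation, log Q = n(E° − E)/0.0592 = 2(0.48 − 0.395)/0.0592 = 2.872, so Q = 744.
With Q = [Zn²⁺]/[Co²⁺] and the known concentrations, [Zn²⁺] in the numerator gives [Zn²⁺] = 0.17 M.

0.17 M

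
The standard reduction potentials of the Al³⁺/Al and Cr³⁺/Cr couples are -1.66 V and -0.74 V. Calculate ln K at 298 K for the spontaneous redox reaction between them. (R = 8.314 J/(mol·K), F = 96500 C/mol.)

E°_cell = -0.74 − (-1.66) = 0.92 V, with n = 3 electrons transferred.
At equilibrium E = 0, so the Nernst equation gives ln K = nFE°/RT = (3)(96500)(0.92)/((8.314)(298)) = 107.50.

ln K = 107.5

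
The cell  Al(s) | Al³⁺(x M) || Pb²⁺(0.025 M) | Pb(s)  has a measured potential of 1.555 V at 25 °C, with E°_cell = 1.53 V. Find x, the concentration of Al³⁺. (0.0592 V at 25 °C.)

2.1 × 10^-4 M

From the Nernst equation, log Q = n(E° − E)/0.0592 = 6(1.53 − 1.555)/0.0592 = -2.534, so Q = 0.00293.
With Q = [Al³⁺]^2/[Pb²⁺]^3 and the known concentrations, [Al³⁺]^2 in the numerator gives [Al³⁺] = 2.1 × 10^-4 M.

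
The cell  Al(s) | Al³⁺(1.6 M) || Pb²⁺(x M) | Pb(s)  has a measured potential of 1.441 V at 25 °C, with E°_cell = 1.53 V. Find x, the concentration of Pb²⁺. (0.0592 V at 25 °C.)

0.0013 M

From the Nernst equation, log Q = n(E° − E)/0.0592 = 6(1.53 − 1.441)/0.0592 = 9.020, so Q = 1.05 × 10^9.
With Q = [Al³⁺]^2/[Pb²⁺]^3 and the known concentrations, [Pb²⁺]^3 in the denominator gives [Pb²⁺] = 0.0013 M.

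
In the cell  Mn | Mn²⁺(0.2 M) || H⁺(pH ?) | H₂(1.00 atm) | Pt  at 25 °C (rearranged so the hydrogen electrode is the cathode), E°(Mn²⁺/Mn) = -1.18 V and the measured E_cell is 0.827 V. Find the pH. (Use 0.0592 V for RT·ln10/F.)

E°_cell = 1.18 V and n = 2.
log Q = n(E° − E)/0.0592 = 2×(1.18 − 0.827)/0.0592 = 11.926.
With Q = [Mn²⁺]·P(H₂) / [H⁺]^2, solving for [H⁺] gives log[H⁺] = -6.312, so pH = 6.31.

pH = 6.31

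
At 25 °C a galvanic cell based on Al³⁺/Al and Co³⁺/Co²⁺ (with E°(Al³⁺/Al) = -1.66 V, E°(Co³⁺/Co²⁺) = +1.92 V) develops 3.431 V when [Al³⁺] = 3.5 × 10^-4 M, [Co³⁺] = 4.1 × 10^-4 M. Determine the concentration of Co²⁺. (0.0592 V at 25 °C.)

1.9 M

From the Nernst equation, log Q = n(E° − E)/0.0592 = 3(3.58 − 3.431)/0.0592 = 7.551, so Q = 3.55 × 10^7.
With Q = [Al³⁺]·[Co²⁺]^3/[Co³⁺]^3 and the known concentrations, [Co²⁺]^3 in the numerator gives [Co²⁺] = 1.9 M.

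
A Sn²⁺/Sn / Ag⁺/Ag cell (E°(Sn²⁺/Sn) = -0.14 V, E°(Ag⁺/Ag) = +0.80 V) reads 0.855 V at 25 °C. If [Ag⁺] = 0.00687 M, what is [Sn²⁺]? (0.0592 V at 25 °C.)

0.035 M

From the Nernst equation, log Q = n(E° − E)/0.0592 = 2(0.94 − 0.855)/0.0592 = 2.872, so Q = 744.
With Q = [Sn²⁺]/[Ag⁺]^2 and the known concentrations, [Sn²⁺] in the numerator gives [Sn²⁺] = 0.035 M.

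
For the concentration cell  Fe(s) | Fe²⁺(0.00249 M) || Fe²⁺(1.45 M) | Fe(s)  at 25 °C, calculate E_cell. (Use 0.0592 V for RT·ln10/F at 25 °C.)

Both half-cells are Fe²⁺/Fe, so E°_cell = 0. The concentrated side is the cathode; the cell reaction moves Fe²⁺ from high to low concentration with n = 2.
Q = [Fe²⁺]_dilute/[Fe²⁺]_conc = 0.00249/1.45 = 0.00172.
E = 0 − (0.0592/2) log Q = −(0.0592/2)(-2.765) = 0.0818 V.

0.082 V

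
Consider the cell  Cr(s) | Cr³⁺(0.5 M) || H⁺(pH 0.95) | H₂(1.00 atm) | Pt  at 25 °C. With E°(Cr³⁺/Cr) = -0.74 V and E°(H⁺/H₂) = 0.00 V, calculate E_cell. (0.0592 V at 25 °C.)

0.69 V

The hydrogen couple is the cathode, so E°_cell = 0.74 V; n = 6.
[H⁺] = 10^(−0.95) = 0.11 M, and Q = [Cr³⁺]^2·P(H₂)^3 / [H⁺]^6 = 1.25 × 10^5.
E = E° − (0.0592/6) log Q = 0.74 − (0.0592/6)(5.098) = 0.690 V.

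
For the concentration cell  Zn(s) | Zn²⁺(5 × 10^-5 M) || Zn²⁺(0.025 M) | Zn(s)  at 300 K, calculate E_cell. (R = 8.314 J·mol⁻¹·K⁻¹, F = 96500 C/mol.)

Both half-cells are Zn²⁺/Zn, so E°_cell = 0. The concentrated side is the cathode; the cell reaction moves Zn²⁺ from high to low concentration with n = 2.
Q = [Zn²⁺]_dilute/[Zn²⁺]_conc = 5 × 10^-5/0.025 = 0.00200.
E = 0 − (RT/nF) ln Q = −((8.314×300)/(2×96500))(-6.215) = 0.0803 V.

0.080 V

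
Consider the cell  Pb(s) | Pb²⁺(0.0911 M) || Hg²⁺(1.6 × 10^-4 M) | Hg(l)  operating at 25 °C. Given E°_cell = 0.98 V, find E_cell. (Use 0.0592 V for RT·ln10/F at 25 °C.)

0.898 V

Balancing electrons gives n = 2; the reaction quotient is Q = [Pb²⁺]/[Hg²⁺] = 569.
At 25 °C, E = E° − (0.0592/n) log Q = 0.98 − (0.0592/2)(2.755) = 0.980 − 0.082 = 0.898 V.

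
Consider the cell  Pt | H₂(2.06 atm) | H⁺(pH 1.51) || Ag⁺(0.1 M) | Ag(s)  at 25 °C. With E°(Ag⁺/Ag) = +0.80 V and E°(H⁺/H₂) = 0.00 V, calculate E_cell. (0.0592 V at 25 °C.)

0.84 V

The Ag⁺/Ag couple is the cathode, so E°_cell = 0.80 V; n = 2.
[H⁺] = 10^(−1.51) = 0.031 M, and Q = [H⁺]^2 / ([Ag⁺]^2·P(H₂)) = 0.0464.
E = E° − (0.0592/2) log Q = 0.80 − (0.0592/2)(-1.334) = 0.839 V.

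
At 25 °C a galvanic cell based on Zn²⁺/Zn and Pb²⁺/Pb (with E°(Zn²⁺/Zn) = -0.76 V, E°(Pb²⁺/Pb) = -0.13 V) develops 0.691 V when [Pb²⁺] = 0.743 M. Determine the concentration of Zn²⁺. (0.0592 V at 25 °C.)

From the Nernst equation, log Q = n(E° − E)/0.0592 = 2(0.63 − 0.691)/0.0592 = -2.061, so Q = 0.00869.
With Q = [Zn²⁺]/[Pb²⁺] and the known concentrations, [Zn²⁺] in the numerator gives [Zn²⁺] = 0.0065 M.

0.0065 M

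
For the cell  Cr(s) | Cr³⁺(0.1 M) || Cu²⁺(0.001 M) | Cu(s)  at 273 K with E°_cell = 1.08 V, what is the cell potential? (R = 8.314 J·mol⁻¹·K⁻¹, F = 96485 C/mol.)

Balancing electrons gives n = 6; the reaction quotient is Q = [Cr³⁺]^2/[Cu²⁺]^3 = 1 × 10^7.
E = E° − (RT/nF) ln Q = 1.08 − (8.314×273)/(6×96485) × (16.118) = 1.080 − 0.063 = 1.017 V.

1.02 V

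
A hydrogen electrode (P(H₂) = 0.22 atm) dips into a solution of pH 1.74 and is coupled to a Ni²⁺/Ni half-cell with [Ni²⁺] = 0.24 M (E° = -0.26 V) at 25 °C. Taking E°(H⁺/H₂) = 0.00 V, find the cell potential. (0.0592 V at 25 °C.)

0.19 V

The hydrogen couple is the cathode, so E°_cell = 0.26 V; n = 2.
[H⁺] = 10^(−1.74) = 0.018 M, and Q = [Ni²⁺]·P(H₂) / [H⁺]^2 = 159.
E = E° − (0.0592/2) log Q = 0.26 − (0.0592/2)(2.203) = 0.195 V.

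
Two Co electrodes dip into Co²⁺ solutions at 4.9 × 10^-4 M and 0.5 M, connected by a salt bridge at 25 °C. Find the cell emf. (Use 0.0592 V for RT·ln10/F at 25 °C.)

0.089 V

Both half-cells are Co²⁺/Co, so E°_cell = 0. The concentrated side is the cathode; the cell reaction moves Co²⁺ from high to low concentration with n = 2.
Q = [Co²⁺]_dilute/[Co²⁺]_conc = 4.9 × 10^-4/0.5 = 9.8 × 10^-4.
E = 0 − (0.0592/2) log Q = −(0.0592/2)(-3.009) = 0.0891 V.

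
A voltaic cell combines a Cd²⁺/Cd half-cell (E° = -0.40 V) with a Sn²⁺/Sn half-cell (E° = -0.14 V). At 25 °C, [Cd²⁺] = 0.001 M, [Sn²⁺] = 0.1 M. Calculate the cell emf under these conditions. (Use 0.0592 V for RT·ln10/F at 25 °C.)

0.319 V

The Sn²⁺/Sn couple has the higher reduction potential and acts as the cathode, so E°_cell = -0.14 − (-0.40) = 0.26 V.
Balancing electrons gives n = 2; the reaction quotient is Q = [Cd²⁺]/[Sn²⁺] = 0.0100.
At 25 °C, E = E° − (0.0592/n) log Q = 0.26 − (0.0592/2)(-2.000) = 0.260 + 0.059 = 0.319 V.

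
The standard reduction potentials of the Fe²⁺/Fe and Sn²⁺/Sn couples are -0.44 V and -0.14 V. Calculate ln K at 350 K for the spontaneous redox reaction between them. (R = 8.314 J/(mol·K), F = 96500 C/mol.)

E°_cell = -0.14 − (-0.44) = 0.30 V, with n = 2 electrons transferred.
At equilibrium E = 0, so the Nernst equation gives ln K = nFE°/RT = (2)(96500)(0.30)/((8.314)(350)) = 19.90.

ln K = 19.9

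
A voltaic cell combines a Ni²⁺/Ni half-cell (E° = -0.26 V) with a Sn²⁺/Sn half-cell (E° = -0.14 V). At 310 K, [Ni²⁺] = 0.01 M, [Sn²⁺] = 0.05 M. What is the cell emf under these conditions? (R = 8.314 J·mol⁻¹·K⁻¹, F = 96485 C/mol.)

0.141 V

The Sn²⁺/Sn couple has the higher reduction potential and acts as the cathode, so E°_cell = -0.14 − (-0.26) = 0.12 V.
Balancing electrons gives n = 2; the reaction quotient is Q = [Ni²⁺]/[Sn²⁺] = 0.200.
E = E° − (RT/nF) ln Q = 0.12 − (8.314×310)/(2×96485) × (-1.609) = 0.120 + 0.021 = 0.141 V.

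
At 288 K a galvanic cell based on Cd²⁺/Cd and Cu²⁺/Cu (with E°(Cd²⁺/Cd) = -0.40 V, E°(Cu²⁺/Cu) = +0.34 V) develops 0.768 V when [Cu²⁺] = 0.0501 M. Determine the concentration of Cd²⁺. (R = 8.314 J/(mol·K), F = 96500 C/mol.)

0.0052 M

From the Nernst equation, ln Q = nF(E° − E)/RT = 2×96500×(0.74 − 0.768)/(8.314×288) = -2.257, so Q = 0.105.
With Q = [Cd²⁺]/[Cu²⁺] and the known concentrations, [Cd²⁺] in the numerator gives [Cd²⁺] = 0.0052 M.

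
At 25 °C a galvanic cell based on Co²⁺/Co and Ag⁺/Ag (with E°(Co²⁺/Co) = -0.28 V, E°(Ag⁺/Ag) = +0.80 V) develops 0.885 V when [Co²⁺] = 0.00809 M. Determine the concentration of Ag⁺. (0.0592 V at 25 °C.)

4.6 × 10^-5 M

From the Nernst equation, log Q = n(E° − E)/0.0592 = 2(1.08 − 0.885)/0.0592 = 6.588, so Q = 3.87 × 10^6.
With Q = [Co²⁺]/[Ag⁺]^2 and the known concentrations, [Ag⁺]^2 in the denominator gives [Ag⁺] = 4.6 × 10^-5 M.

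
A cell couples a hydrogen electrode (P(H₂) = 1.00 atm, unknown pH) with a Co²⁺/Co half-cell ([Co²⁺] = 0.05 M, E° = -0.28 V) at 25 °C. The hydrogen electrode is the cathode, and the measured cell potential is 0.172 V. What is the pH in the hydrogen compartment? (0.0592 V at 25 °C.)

pH = 2.47

E°_cell = 0.28 V and n = 2.
log Q = n(E° − E)/0.0592 = 2×(0.28 − 0.172)/0.0592 = 3.649.
With Q = [Co²⁺]·P(H₂) / [H⁺]^2, solving for [H⁺] gives log[H⁺] = -2.475, so pH = 2.47.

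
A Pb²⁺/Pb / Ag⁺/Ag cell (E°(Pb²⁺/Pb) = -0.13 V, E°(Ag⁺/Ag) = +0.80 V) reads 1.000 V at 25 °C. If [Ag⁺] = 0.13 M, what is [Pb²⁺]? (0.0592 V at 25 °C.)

7.3 × 10^-5 M

From the Nernst equation, log Q = n(E° − E)/0.0592 = 2(0.93 − 1.000)/0.0592 = -2.365, so Q = 0.00432.
With Q = [Pb²⁺]/[Ag⁺]^2 and the known concentrations, [Pb²⁺] in the numerator gives [Pb²⁺] = 7.3 × 10^-5 M.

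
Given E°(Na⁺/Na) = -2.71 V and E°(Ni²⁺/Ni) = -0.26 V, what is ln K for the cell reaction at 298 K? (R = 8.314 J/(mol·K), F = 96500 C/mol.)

E°_cell = -0.26 − (-2.71) = 2.45 V, with n = 2 electrons transferred.
At equilibrium E = 0, so the Nernst equation gives ln K = nFE°/RT = (2)(96500)(2.45)/((8.314)(298)) = 190.85.

ln K = 190.9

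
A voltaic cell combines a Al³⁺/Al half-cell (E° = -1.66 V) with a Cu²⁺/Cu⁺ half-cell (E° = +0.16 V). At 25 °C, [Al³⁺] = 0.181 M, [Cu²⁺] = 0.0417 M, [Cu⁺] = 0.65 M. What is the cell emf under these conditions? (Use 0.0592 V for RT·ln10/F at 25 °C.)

The Cu²⁺/Cu⁺ couple has the higher reduction potential and acts as the cathode, so E°_cell = +0.16 − (-1.66) = 1.82 V.
Balancing electrons gives n = 3; the reaction quotient is Q = [Al³⁺]·[Cu⁺]^3/[Cu²⁺]^3 = 686.
At 25 °C, E = E° − (0.0592/n) log Q = 1.82 − (0.0592/3)(2.836) = 1.820 − 0.056 = 1.764 V.

1.76 V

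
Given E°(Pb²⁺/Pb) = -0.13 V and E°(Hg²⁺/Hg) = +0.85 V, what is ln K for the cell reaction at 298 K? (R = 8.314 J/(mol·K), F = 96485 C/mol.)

ln K = 76.3

E°_cell = +0.85 − (-0.13) = 0.98 V, with n = 2 electrons transferred.
At equilibrium E = 0, so the Nernst equation gives ln K = nFE°/RT = (2)(96485)(0.98)/((8.314)(298)) = 76.33.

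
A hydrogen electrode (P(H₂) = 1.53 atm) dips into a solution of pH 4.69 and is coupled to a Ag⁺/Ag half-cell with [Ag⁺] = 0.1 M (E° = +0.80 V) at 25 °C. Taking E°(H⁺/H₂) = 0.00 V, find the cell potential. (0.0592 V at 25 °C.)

1.02 V

The Ag⁺/Ag couple is the cathode, so E°_cell = 0.80 V; n = 2.
[H⁺] = 10^(−4.69) = 2 × 10^-5 M, and Q = [H⁺]^2 / ([Ag⁺]^2·P(H₂)) = 2.72 × 10^-8.
E = E° − (0.0592/2) log Q = 0.80 − (0.0592/2)(-7.565) = 1.024 V.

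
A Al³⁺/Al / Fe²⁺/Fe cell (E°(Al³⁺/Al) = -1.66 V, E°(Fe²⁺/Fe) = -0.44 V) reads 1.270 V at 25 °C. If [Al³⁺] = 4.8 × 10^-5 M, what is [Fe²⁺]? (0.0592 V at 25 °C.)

0.065 M

From the Nernst equation, log Q = n(E° − E)/0.0592 = 6(1.22 − 1.270)/0.0592 = -5.068, so Q = 8.56 × 10^-6.
With Q = [Al³⁺]^2/[Fe²⁺]^3 and the known concentrations, [Fe²⁺]^3 in the denominator gives [Fe²⁺] = 0.065 M.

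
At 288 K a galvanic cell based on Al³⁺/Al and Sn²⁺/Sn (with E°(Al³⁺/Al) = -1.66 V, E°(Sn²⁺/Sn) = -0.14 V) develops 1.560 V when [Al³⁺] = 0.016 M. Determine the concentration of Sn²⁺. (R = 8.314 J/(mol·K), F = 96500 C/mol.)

From the Nernst equation, ln Q = nF(E° − E)/RT = 6×96500×(1.52 − 1.560)/(8.314×288) = -9.672, so Q = 6.3 × 10^-5.
With Q = [Al³⁺]^2/[Sn²⁺]^3 and the known concentrations, [Sn²⁺]^3 in the denominator gives [Sn²⁺] = 1.6 M.

1.6 M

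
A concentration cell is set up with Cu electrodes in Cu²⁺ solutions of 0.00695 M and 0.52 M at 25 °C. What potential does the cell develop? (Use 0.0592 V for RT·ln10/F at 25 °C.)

Both half-cells are Cu²⁺/Cu, so E°_cell = 0. The concentrated side is the cathode; the cell reaction moves Cu²⁺ from high to low concentration with n = 2.
Q = [Cu²⁺]_dilute/[Cu²⁺]_conc = 0.00695/0.52 = 0.0134.
E = 0 − (0.0592/2) log Q = −(0.0592/2)(-1.874) = 0.0555 V.

0.055 V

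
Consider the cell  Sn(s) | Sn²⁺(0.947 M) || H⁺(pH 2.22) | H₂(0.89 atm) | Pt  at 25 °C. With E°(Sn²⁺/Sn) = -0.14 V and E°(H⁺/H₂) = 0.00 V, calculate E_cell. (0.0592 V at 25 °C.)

The hydrogen couple is the cathode, so E°_cell = 0.14 V; n = 2.
[H⁺] = 10^(−2.22) = 0.0060 M, and Q = [Sn²⁺]·P(H₂) / [H⁺]^2 = 2.32 × 10^4.
E = E° − (0.0592/2) log Q = 0.14 − (0.0592/2)(4.366) = 0.011 V.

0.011 V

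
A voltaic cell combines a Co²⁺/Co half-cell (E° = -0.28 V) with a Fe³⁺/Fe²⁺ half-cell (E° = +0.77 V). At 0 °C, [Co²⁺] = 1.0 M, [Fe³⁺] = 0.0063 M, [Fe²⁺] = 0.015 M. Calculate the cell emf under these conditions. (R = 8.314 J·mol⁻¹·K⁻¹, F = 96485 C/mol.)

1.03 V

The Fe³⁺/Fe²⁺ couple has the higher reduction potential and acts as the cathode, so E°_cell = +0.77 − (-0.28) = 1.05 V.
Balancing electrons gives n = 2; the reaction quotient is Q = [Co²⁺]·[Fe²⁺]^2/[Fe³⁺]^2 = 5.67.
E = E° − (RT/nF) ln Q = 1.05 − (8.314×273)/(2×96485) × (1.735) = 1.050 − 0.020 = 1.030 V.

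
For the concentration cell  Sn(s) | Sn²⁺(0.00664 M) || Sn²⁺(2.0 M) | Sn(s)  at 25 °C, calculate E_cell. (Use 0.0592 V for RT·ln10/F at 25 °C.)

Both half-cells are Sn²⁺/Sn, so E°_cell = 0. The concentrated side is the cathode; the cell reaction moves Sn²⁺ from high to low concentration with n = 2.
Q = [Sn²⁺]_dilute/[Sn²⁺]_conc = 0.00664/2.0 = 0.00332.
E = 0 − (0.0592/2) log Q = −(0.0592/2)(-2.479) = 0.0734 V.

0.073 V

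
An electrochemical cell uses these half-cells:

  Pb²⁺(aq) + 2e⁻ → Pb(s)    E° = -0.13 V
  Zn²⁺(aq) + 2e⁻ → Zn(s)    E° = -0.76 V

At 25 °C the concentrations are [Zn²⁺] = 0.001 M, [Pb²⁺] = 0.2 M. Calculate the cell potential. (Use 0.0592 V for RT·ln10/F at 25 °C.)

The Pb²⁺/Pb couple has the higher reduction potential and acts as the cathode, so E°_cell = -0.13 − (-0.76) = 0.63 V.
Balancing electrons gives n = 2; the reaction quotient is Q = [Zn²⁺]/[Pb²⁺] = 0.00500.
At 25 °C, E = E° − (0.0592/n) log Q = 0.63 − (0.0592/2)(-2.301) = 0.630 + 0.068 = 0.698 V.

0.698 V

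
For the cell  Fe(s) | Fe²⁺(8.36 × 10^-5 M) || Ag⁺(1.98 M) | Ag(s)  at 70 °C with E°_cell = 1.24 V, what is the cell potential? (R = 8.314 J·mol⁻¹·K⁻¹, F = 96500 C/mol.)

1.40 V

Balancing electrons gives n = 2; the reaction quotient is Q = [Fe²⁺]/[Ag⁺]^2 = 2.13 × 10^-5.
E = E° − (RT/nF) ln Q = 1.24 − (8.314×343)/(2×96500) × (-10.756) = 1.240 + 0.159 = 1.399 V.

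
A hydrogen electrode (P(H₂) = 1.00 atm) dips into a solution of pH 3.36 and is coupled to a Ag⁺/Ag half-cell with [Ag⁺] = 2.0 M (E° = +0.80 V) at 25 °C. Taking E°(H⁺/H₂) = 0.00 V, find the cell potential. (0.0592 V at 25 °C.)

1.02 V

The Ag⁺/Ag couple is the cathode, so E°_cell = 0.80 V; n = 2.
[H⁺] = 10^(−3.36) = 4.4 × 10^-4 M, and Q = [H⁺]^2 / ([Ag⁺]^2·P(H₂)) = 4.76 × 10^-8.
E = E° − (0.0592/2) log Q = 0.80 − (0.0592/2)(-7.322) = 1.017 V.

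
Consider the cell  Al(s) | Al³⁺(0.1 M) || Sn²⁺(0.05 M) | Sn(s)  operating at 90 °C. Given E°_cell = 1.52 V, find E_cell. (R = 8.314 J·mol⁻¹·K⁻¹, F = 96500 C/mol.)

1.50 V

Balancing electrons gives n = 6; the reaction quotient is Q = [Al³⁺]^2/[Sn²⁺]^3 = 80.0.
E = E° − (RT/nF) ln Q = 1.52 − (8.314×363)/(6×96500) × (4.382) = 1.520 − 0.023 = 1.497 V.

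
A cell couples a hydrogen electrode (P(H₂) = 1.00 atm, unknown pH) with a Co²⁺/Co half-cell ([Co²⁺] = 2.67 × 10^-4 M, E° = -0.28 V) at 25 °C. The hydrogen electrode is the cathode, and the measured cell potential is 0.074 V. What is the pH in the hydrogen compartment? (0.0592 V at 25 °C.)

pH = 5.27

E°_cell = 0.28 V and n = 2.
log Q = n(E° − E)/0.0592 = 2×(0.28 − 0.074)/0.0592 = 6.959.
With Q = [Co²⁺]·P(H₂) / [H⁺]^2, solving for [H⁺] gives log[H⁺] = -5.266, so pH = 5.27.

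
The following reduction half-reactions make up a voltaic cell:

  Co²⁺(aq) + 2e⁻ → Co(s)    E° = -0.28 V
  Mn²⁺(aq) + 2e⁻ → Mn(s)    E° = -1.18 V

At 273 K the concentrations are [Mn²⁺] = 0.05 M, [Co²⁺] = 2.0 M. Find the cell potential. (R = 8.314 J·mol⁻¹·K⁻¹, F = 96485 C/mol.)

The Co²⁺/Co couple has the higher reduction potential and acts as the cathode, so E°_cell = -0.28 − (-1.18) = 0.90 V.
Balancing electrons gives n = 2; the reaction quotient is Q = [Mn²⁺]/[Co²⁺] = 0.0250.
E = E° − (RT/nF) ln Q = 0.90 − (8.314×273)/(2×96485) × (-3.689) = 0.900 + 0.043 = 0.943 V.

0.943 V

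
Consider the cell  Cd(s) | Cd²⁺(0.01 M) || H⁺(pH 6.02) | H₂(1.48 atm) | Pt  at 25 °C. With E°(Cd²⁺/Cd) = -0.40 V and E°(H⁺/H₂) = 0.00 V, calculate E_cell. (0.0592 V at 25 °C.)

0.098 V

The hydrogen couple is the cathode, so E°_cell = 0.40 V; n = 2.
[H⁺] = 10^(−6.02) = 9.5 × 10^-7 M, and Q = [Cd²⁺]·P(H₂) / [H⁺]^2 = 1.62 × 10^10.
E = E° − (0.0592/2) log Q = 0.40 − (0.0592/2)(10.210) = 0.098 V.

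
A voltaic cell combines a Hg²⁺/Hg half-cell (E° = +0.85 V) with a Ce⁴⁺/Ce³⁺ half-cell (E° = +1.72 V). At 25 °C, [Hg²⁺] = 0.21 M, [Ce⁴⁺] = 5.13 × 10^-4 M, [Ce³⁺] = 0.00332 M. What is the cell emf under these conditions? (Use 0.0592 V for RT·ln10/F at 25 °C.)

0.842 V

The Ce⁴⁺/Ce³⁺ couple has the higher reduction potential and acts as the cathode, so E°_cell = +1.72 − (+0.85) = 0.87 V.
Balancing electrons gives n = 2; the reaction quotient is Q = [Hg²⁺]·[Ce³⁺]^2/[Ce⁴⁺]^2 = 8.80.
At 25 °C, E = E° − (0.0592/n) log Q = 0.87 − (0.0592/2)(0.944) = 0.870 − 0.028 = 0.842 V.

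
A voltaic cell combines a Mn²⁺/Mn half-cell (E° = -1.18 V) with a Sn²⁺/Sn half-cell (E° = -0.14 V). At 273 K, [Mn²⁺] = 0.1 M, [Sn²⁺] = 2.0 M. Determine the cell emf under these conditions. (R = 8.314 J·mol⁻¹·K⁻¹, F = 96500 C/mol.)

The Sn²⁺/Sn couple has the higher reduction potential and acts as the cathode, so E°_cell = -0.14 − (-1.18) = 1.04 V.
Balancing electrons gives n = 2; the reaction quotient is Q = [Mn²⁺]/[Sn²⁺] = 0.0500.
E = E° − (RT/nF) ln Q = 1.04 − (8.314×273)/(2×96500) × (-2.996) = 1.040 + 0.035 = 1.075 V.

1.08 V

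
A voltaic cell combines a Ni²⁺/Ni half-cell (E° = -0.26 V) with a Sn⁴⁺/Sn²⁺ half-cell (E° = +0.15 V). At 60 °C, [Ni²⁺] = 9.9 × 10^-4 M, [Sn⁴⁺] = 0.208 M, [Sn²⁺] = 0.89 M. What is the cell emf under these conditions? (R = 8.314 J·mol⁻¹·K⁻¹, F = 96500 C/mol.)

The Sn⁴⁺/Sn²⁺ couple has the higher reduction potential and acts as the cathode, so E°_cell = +0.15 − (-0.26) = 0.41 V.
Balancing electrons gives n = 2; the reaction quotient is Q = [Ni²⁺]·[Sn²⁺]/[Sn⁴⁺] = 0.00424.
E = E° − (RT/nF) ln Q = 0.41 − (8.314×333)/(2×96500) × (-5.464) = 0.410 + 0.078 = 0.488 V.

0.488 V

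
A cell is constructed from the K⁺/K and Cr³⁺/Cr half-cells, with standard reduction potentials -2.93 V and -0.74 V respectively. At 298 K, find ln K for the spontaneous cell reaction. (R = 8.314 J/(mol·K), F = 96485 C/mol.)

ln K = 255.9

E°_cell = -0.74 − (-2.93) = 2.19 V, with n = 3 electrons transferred.
At equilibrium E = 0, so the Nernst equation gives ln K = nFE°/RT = (3)(96485)(2.19)/((8.314)(298)) = 255.86.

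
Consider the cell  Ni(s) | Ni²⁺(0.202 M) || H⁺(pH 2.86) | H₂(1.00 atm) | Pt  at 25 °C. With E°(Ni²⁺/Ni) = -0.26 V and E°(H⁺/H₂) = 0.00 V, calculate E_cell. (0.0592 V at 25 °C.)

0.11 V

The hydrogen couple is the cathode, so E°_cell = 0.26 V; n = 2.
[H⁺] = 10^(−2.86) = 0.0014 M, and Q = [Ni²⁺]·P(H₂) / [H⁺]^2 = 1.06 × 10^5.
E = E° − (0.0592/2) log Q = 0.26 − (0.0592/2)(5.025) = 0.111 V.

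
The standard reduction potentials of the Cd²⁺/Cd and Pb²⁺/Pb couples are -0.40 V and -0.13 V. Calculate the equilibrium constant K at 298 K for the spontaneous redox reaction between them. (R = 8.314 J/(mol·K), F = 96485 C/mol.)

E°_cell = -0.13 − (-0.40) = 0.27 V, with n = 2 electrons transferred.
At equilibrium E = 0, so the Nernst equation gives ln K = nFE°/RT = (2)(96485)(0.27)/((8.314)(298)) = 21.03.
K = e^21.03 = 1.4 × 10^9.

1.4 × 10^9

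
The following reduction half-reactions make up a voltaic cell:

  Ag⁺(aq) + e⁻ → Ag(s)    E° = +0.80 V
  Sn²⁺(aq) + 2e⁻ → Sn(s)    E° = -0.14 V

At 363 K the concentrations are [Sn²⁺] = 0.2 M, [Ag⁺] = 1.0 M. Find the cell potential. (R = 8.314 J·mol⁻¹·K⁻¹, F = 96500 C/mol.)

The Ag⁺/Ag couple has the higher reduction potential and acts as the cathode, so E°_cell = +0.80 − (-0.14) = 0.94 V.
Balancing electrons gives n = 2; the reaction quotient is Q = [Sn²⁺]/[Ag⁺]^2 = 0.200.
E = E° − (RT/nF) ln Q = 0.94 − (8.314×363)/(2×96500) × (-1.609) = 0.940 + 0.025 = 0.965 V.

0.965 V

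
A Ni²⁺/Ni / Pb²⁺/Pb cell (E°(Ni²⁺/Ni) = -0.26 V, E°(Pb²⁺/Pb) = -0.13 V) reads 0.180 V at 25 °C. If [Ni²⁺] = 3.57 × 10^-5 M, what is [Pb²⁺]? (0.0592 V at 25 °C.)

0.0017 M

From the Nernst equation, log Q = n(E° − E)/0.0592 = 2(0.13 − 0.180)/0.0592 = -1.689, so Q = 0.0205.
With Q = [Ni²⁺]/[Pb²⁺] and the known concentrations, [Pb²⁺] in the denominator gives [Pb²⁺] = 0.0017 M.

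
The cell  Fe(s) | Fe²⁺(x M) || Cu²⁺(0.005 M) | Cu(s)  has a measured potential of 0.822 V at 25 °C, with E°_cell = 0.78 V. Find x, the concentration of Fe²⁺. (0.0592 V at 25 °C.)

From the Nernst equation, log Q = n(E° − E)/0.0592 = 2(0.78 − 0.822)/0.0592 = -1.419, so Q = 0.0381.
With Q = [Fe²⁺]/[Cu²⁺] and the known concentrations, [Fe²⁺] in the numerator gives [Fe²⁺] = 1.9 × 10^-4 M.

1.9 × 10^-4 M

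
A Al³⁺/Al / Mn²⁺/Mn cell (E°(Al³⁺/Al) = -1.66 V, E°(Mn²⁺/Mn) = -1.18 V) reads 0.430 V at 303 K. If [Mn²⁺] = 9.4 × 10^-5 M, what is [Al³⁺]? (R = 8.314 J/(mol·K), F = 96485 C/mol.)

From the Nernst equation, ln Q = nF(E° − E)/RT = 6×96485×(0.48 − 0.430)/(8.314×303) = 11.490, so Q = 9.78 × 10^4.
With Q = [Al³⁺]^2/[Mn²⁺]^3 and the known concentrations, [Al³⁺]^2 in the numerator gives [Al³⁺] = 2.8 × 10^-4 M.

2.8 × 10^-4 M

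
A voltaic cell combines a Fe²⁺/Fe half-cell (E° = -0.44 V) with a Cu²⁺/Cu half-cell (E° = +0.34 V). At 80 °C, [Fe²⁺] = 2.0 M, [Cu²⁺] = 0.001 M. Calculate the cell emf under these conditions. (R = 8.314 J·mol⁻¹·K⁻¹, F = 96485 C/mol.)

The Cu²⁺/Cu couple has the higher reduction potential and acts as the cathode, so E°_cell = +0.34 − (-0.44) = 0.78 V.
Balancing electrons gives n = 2; the reaction quotient is Q = [Fe²⁺]/[Cu²⁺] = 2000.
E = E° − (RT/nF) ln Q = 0.78 − (8.314×353)/(2×96485) × (7.601) = 0.780 − 0.116 = 0.664 V.

0.664 V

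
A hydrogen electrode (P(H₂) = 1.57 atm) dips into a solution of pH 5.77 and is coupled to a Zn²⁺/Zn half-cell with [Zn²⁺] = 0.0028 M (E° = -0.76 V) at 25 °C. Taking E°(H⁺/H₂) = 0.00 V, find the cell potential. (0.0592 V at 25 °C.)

The hydrogen couple is the cathode, so E°_cell = 0.76 V; n = 2.
[H⁺] = 10^(−5.77) = 1.7 × 10^-6 M, and Q = [Zn²⁺]·P(H₂) / [H⁺]^2 = 1.52 × 10^9.
E = E° − (0.0592/2) log Q = 0.76 − (0.0592/2)(9.183) = 0.488 V.

0.49 V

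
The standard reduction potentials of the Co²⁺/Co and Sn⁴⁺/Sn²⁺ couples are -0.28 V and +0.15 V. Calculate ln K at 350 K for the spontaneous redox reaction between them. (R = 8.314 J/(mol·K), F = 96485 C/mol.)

ln K = 28.5

E°_cell = +0.15 − (-0.28) = 0.43 V, with n = 2 electrons transferred.
At equilibrium E = 0, so the Nernst equation gives ln K = nFE°/RT = (2)(96485)(0.43)/((8.314)(350)) = 28.52.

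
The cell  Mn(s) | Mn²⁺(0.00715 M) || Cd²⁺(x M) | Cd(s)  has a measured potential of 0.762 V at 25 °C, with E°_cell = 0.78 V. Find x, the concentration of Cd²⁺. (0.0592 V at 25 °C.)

0.0018 M

From the Nernst equation, log Q = n(E° − E)/0.0592 = 2(0.78 − 0.762)/0.0592 = 0.608, so Q = 4.06.
With Q = [Mn²⁺]/[Cd²⁺] and the known concentrations, [Cd²⁺] in the denominator gives [Cd²⁺] = 0.0018 M.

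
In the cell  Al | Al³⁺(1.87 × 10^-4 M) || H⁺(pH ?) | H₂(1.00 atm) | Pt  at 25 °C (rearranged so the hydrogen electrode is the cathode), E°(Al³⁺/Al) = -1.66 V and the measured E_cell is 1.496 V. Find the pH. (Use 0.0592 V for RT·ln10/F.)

pH = 4.01

E°_cell = 1.66 V and n = 6.
log Q = n(E° − E)/0.0592 = 6×(1.66 − 1.496)/0.0592 = 16.622.
With Q = [Al³⁺]^2·P(H₂)^3 / [H⁺]^6, solving for [H⁺] gives log[H⁺] = -4.013, so pH = 4.01.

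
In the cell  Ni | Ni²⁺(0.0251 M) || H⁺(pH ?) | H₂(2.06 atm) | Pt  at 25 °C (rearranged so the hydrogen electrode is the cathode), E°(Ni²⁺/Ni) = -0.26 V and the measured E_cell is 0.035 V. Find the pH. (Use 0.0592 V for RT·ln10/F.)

pH = 4.44

E°_cell = 0.26 V and n = 2.
log Q = n(E° − E)/0.0592 = 2×(0.26 − 0.035)/0.0592 = 7.601.
With Q = [Ni²⁺]·P(H₂) / [H⁺]^2, solving for [H⁺] gives log[H⁺] = -4.444, so pH = 4.44.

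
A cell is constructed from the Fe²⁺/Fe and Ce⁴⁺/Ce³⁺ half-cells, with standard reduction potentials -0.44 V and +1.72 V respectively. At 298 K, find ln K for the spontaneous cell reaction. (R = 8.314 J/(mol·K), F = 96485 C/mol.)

ln K = 168.2

E°_cell = +1.72 − (-0.44) = 2.16 V, with n = 2 electrons transferred.
At equilibrium E = 0, so the Nernst equation gives ln K = nFE°/RT = (2)(96485)(2.16)/((8.314)(298)) = 168.24.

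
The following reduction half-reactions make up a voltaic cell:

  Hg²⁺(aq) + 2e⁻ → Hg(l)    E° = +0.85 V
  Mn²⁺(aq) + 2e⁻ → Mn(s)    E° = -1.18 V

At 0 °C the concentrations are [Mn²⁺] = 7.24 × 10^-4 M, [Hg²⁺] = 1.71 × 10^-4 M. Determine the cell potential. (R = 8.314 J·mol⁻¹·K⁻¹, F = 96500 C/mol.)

2.01 V

The Hg²⁺/Hg couple has the higher reduction potential and acts as the cathode, so E°_cell = +0.85 − (-1.18) = 2.03 V.
Balancing electrons gives n = 2; the reaction quotient is Q = [Mn²⁺]/[Hg²⁺] = 4.23.
E = E° − (RT/nF) ln Q = 2.03 − (8.314×273)/(2×96500) × (1.443) = 2.030 − 0.017 = 2.013 V.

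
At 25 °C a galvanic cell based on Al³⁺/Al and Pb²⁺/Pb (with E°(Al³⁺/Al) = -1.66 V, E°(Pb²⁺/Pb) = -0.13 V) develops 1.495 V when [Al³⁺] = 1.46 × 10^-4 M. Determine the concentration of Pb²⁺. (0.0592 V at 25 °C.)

1.8 × 10^-4 M

From the Nernst equation, log Q = n(E° − E)/0.0592 = 6(1.53 − 1.495)/0.0592 = 3.547, so Q = 3530.
With Q = [Al³⁺]^2/[Pb²⁺]^3 and the known concentrations, [Pb²⁺]^3 in the denominator gives [Pb²⁺] = 1.8 × 10^-4 M.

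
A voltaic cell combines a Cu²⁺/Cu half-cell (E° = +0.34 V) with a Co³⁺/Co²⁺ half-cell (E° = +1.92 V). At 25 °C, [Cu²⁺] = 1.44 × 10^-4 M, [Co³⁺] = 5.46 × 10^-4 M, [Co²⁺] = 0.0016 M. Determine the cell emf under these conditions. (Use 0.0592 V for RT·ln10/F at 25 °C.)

1.67 V

The Co³⁺/Co²⁺ couple has the higher reduction potential and acts as the cathode, so E°_cell = +1.92 − (+0.34) = 1.58 V.
Balancing electrons gives n = 2; the reaction quotient is Q = [Cu²⁺]·[Co²⁺]^2/[Co³⁺]^2 = 0.00124.
At 25 °C, E = E° − (0.0592/n) log Q = 1.58 − (0.0592/2)(-2.908) = 1.580 + 0.086 = 1.666 V.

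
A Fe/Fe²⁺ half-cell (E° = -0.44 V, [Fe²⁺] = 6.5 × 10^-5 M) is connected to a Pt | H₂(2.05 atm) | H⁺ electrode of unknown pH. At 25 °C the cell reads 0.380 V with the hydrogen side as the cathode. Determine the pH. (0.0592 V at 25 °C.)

pH = 2.95

E°_cell = 0.44 V and n = 2.
log Q = n(E° − E)/0.0592 = 2×(0.44 − 0.380)/0.0592 = 2.027.
With Q = [Fe²⁺]·P(H₂) / [H⁺]^2, solving for [H⁺] gives log[H⁺] = -2.951, so pH = 2.95.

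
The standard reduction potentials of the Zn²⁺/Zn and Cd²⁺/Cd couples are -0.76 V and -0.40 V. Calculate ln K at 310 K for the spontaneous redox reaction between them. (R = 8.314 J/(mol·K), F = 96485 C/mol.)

E°_cell = -0.40 − (-0.76) = 0.36 V, with n = 2 electrons transferred.
At equilibrium E = 0, so the Nernst equation gives ln K = nFE°/RT = (2)(96485)(0.36)/((8.314)(310)) = 26.95.

ln K = 27.0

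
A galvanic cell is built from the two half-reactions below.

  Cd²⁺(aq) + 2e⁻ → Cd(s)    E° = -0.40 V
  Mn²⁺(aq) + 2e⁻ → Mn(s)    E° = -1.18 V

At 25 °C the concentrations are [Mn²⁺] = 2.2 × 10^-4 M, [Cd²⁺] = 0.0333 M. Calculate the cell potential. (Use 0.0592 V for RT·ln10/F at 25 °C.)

The Cd²⁺/Cd couple has the higher reduction potential and acts as the cathode, so E°_cell = -0.40 − (-1.18) = 0.78 V.
Balancing electrons gives n = 2; the reaction quotient is Q = [Mn²⁺]/[Cd²⁺] = 0.00661.
At 25 °C, E = E° − (0.0592/n) log Q = 0.78 − (0.0592/2)(-2.180) = 0.780 + 0.065 = 0.845 V.

0.845 V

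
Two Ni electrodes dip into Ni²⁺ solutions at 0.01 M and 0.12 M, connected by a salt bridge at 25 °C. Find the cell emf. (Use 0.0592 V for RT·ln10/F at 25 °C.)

0.032 V

Both half-cells are Ni²⁺/Ni, so E°_cell = 0. The concentrated side is the cathode; the cell reaction moves Ni²⁺ from high to low concentration with n = 2.
Q = [Ni²⁺]_dilute/[Ni²⁺]_conc = 0.01/0.12 = 0.0833.
E = 0 − (0.0592/2) log Q = −(0.0592/2)(-1.079) = 0.0319 V.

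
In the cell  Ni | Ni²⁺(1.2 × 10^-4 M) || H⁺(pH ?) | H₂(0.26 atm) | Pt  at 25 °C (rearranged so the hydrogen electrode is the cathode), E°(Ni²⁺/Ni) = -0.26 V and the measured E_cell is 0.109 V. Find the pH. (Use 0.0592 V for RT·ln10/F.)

pH = 4.80

E°_cell = 0.26 V and n = 2.
log Q = n(E° − E)/0.0592 = 2×(0.26 − 0.109)/0.0592 = 5.101.
With Q = [Ni²⁺]·P(H₂) / [H⁺]^2, solving for [H⁺] gives log[H⁺] = -4.804, so pH = 4.80.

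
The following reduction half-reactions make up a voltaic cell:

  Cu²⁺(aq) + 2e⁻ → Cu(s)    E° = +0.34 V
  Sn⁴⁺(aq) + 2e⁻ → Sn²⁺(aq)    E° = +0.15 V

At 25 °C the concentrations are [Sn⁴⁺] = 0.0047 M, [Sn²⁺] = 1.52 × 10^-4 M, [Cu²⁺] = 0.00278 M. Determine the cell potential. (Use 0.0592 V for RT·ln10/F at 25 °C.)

The Cu²⁺/Cu couple has the higher reduction potential and acts as the cathode, so E°_cell = +0.34 − (+0.15) = 0.19 V.
Balancing electrons gives n = 2; the reaction quotient is Q = [Sn⁴⁺]/([Sn²⁺]·[Cu²⁺]) = 1.11 × 10^4.
At 25 °C, E = E° − (0.0592/n) log Q = 0.19 − (0.0592/2)(4.046) = 0.190 − 0.120 = 0.070 V.

0.070 V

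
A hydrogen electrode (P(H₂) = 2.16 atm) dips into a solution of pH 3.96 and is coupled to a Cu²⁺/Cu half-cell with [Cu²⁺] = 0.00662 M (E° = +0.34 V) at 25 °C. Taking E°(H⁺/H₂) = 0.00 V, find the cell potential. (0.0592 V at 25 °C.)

0.52 V

The Cu²⁺/Cu couple is the cathode, so E°_cell = 0.34 V; n = 2.
[H⁺] = 10^(−3.96) = 1.1 × 10^-4 M, and Q = [H⁺]^2 / ([Cu²⁺]·P(H₂)) = 8.41 × 10^-7.
E = E° − (0.0592/2) log Q = 0.34 − (0.0592/2)(-6.075) = 0.520 V.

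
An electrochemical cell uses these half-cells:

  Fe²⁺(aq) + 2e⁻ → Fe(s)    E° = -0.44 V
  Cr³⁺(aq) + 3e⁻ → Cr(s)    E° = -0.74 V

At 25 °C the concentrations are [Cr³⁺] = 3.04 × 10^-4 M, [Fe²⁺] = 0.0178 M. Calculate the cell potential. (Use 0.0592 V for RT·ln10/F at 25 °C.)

0.318 V

The Fe²⁺/Fe couple has the higher reduction potential and acts as the cathode, so E°_cell = -0.44 − (-0.74) = 0.30 V.
Balancing electrons gives n = 6; the reaction quotient is Q = [Cr³⁺]^2/[Fe²⁺]^3 = 0.0164.
At 25 °C, E = E° − (0.0592/n) log Q = 0.30 − (0.0592/6)(-1.786) = 0.300 + 0.018 = 0.318 V.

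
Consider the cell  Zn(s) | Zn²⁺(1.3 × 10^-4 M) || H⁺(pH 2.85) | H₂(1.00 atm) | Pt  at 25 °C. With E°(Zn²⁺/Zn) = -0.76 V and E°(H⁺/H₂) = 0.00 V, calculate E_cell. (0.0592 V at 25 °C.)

The hydrogen couple is the cathode, so E°_cell = 0.76 V; n = 2.
[H⁺] = 10^(−2.85) = 0.0014 M, and Q = [Zn²⁺]·P(H₂) / [H⁺]^2 = 65.2.
E = E° − (0.0592/2) log Q = 0.76 − (0.0592/2)(1.814) = 0.706 V.

0.71 V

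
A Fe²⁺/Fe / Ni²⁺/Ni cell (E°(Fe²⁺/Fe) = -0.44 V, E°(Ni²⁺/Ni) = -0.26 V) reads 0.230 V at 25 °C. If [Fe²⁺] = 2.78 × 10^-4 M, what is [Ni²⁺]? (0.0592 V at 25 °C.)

0.014 M

From the Nernst equation, log Q = n(E° − E)/0.0592 = 2(0.18 − 0.230)/0.0592 = -1.689, so Q = 0.0205.
With Q = [Fe²⁺]/[Ni²⁺] and the known concentrations, [Ni²⁺] in the denominator gives [Ni²⁺] = 0.014 M.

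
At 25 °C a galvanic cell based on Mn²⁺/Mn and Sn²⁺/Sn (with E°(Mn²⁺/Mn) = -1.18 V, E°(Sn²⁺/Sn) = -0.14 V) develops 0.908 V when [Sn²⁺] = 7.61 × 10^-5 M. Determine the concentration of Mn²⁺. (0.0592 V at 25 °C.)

2.2 M

From the Nernst equation, log Q = n(E° − E)/0.0592 = 2(1.04 − 0.908)/0.0592 = 4.459, so Q = 2.88 × 10^4.
With Q = [Mn²⁺]/[Sn²⁺] and the known concentrations, [Mn²⁺] in the numerator gives [Mn²⁺] = 2.2 M.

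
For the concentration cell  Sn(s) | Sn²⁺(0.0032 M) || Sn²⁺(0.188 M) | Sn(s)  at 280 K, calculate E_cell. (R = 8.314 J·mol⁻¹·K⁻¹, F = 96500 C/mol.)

Both half-cells are Sn²⁺/Sn, so E°_cell = 0. The concentrated side is the cathode; the cell reaction moves Sn²⁺ from high to low concentration with n = 2.
Q = [Sn²⁺]_dilute/[Sn²⁺]_conc = 0.0032/0.188 = 0.0170.
E = 0 − (RT/nF) ln Q = −((8.314×280)/(2×96500))(-4.073) = 0.0491 V.

0.049 V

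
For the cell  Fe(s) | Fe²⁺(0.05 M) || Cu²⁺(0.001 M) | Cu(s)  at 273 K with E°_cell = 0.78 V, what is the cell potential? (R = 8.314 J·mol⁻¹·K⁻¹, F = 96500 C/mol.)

0.734 V

Balancing electrons gives n = 2; the reaction quotient is Q = [Fe²⁺]/[Cu²⁺] = 50.0.
E = E° − (RT/nF) ln Q = 0.78 − (8.314×273)/(2×96500) × (3.912) = 0.780 − 0.046 = 0.734 V.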